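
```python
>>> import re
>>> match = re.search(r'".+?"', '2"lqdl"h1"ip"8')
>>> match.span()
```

(1, 7)

`re.search` scans for the first position where the pattern succeeds.
The match spans [1:7] → '"lqdl"'.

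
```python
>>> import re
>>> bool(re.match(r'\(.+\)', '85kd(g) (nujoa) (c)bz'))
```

False

`re.match` won't scan ahead — the pattern has to work from the very first character.
Here position 0 doesn't satisfy it, so the call returns None, and `bool(None)` is False.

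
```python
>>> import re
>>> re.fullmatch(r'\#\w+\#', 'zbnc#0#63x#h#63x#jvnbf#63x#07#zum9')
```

`fullmatch` succeeds only if the pattern covers the string from start to end.
Here the pattern can't cover the whole string, so the call returns None.

None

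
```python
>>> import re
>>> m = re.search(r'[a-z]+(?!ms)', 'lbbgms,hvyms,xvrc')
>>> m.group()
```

'lbbgms'

The negative lookahead/lookbehind blocks any match where the forbidden context is present.
`re.search` scans for the first position where the pattern succeeds.
The match spans [0:6] → 'lbbgms'.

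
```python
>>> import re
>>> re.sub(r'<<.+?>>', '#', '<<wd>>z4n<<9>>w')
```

A `+?`/`*?`/`{m,n}?` starts at its minimum and grows only as far as needed for what follows to match.
Matches: at [0:6] → '<<wd>>'; at [9:14] → '<<9>>'.
Every occurrence is swapped for '#'.

'#z4n#w'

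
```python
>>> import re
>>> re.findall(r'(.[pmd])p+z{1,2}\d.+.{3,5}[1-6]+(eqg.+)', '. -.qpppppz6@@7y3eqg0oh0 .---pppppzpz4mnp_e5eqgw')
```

[('qp', 'eqgw')]

This matches any character, then one of [pmd] (captured); then one or more of a literal 'p', then 1 to 2 of a literal 'z', then a digit; then one or more of any character, then 3 to 5 of any character; then one or more of a character in [1-6]; then the literal 'eqg', then one or more of any character (captured).
Scanning left to right: at [4:48] match 'qpppppz6@@7y3eqg0oh0 .---pppppzpz4mnp_e5eqgw', groups = ('qp', 'eqgw').
Multiple groups make `findall` return tuples — one 2-tuple for the one match.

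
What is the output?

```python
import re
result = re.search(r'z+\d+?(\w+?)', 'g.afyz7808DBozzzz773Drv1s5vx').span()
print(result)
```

(5, 8)

The pattern matches one or more of a literal 'z'; then one or more of a digit (lazy); then one or more of a word character (lazy) (captured).
Unlike `match`, `search` isn't anchored — it looks for the pattern anywhere in the string.
The match spans [5:8] → 'z78'.
Captured: group 1 = '8'.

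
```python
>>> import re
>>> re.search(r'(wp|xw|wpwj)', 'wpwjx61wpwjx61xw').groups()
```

('wp',)

Alternation isn't longest-match — the leftmost alternative that fits at this position is chosen.
Unlike `match`, `search` isn't anchored — it looks for the pattern anywhere in the string.
The match spans [0:2] → 'wp'.
Captured: group 1 = 'wp'.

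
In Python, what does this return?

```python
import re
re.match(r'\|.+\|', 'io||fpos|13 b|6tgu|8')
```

None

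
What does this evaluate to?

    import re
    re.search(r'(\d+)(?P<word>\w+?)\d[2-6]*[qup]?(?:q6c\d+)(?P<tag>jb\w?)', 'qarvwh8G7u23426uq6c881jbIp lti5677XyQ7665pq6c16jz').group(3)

This matches one or more of a digit (captured); then one or more of a word character (lazy) (captured as 'word'); then a digit, then zero or more of a character in [2-6], then optionally one of [qup]; then the literal 'q6c', then one or more of a digit (non-capturing group); then the literal 'jb', then optionally a word character (captured as 'tag').
With the lazy modifier that quantifier settles for the fewest repetitions that let the rest of the pattern succeed (the atoms after it are unaffected and can still be greedy).
`re.search` tries every starting position until one works.
The match spans [6:25] → '8G7u23426uq6c881jbI'.
Captured: group 1 = '8', group 2 = 'G7u', group 3 = 'jbI'.

'jbI'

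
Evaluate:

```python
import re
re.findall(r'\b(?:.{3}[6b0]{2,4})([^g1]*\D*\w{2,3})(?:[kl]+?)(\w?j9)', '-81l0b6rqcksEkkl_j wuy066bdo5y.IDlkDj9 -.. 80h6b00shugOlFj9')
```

The pattern matches a word boundary (`\b`, zero-width); then exactly 3 of any character, then 2 to 4 of one of [6b0] (non-capturing group); then zero or more of any character except [g1], then zero or more of a non-digit, then 2 to 3 of a word character (captured); then one or more of one of [kl] (lazy) (non-capturing group); then optionally a word character, then the literal 'j9' (captured).
Walking the string: at [1:59] match '81l0b6rqcksEkkl_j wuy066bdo5y.IDlkDj9 -.. 80h6b00shugOlFj9', groups = ('rqcksEkkl_j wuy066bdo5y.IDlkDj9 -.. 80h6b00shugO', 'Fj9').
2 groups means the one result is a tuple of 2 captured strings — 1 here.

[('rqcksEkkl_j wuy066bdo5y.IDlkDj9 -.. 80h6b00shugO', 'Fj9')]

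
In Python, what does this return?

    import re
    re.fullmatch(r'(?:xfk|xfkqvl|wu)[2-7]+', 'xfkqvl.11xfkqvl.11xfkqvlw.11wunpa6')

None

`re.fullmatch` requires the pattern to consume the entire string.
Here there's no way to consume every character, so the call returns None.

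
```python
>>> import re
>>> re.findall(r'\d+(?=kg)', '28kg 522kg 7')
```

['28', '522']

The lookaround is zero-width — it requires the adjacent text to match without consuming it, so the asserted text isn't part of the match.
Matches: at [0:2] → '28'; at [5:8] → '522'.
With no groups in the pattern, `findall` gives back each whole match — 2 here.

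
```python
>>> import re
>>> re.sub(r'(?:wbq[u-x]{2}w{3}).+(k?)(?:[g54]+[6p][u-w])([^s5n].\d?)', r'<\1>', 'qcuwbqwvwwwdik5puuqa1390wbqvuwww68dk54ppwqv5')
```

This matches the literal 'wbq', then exactly 2 of a character in [u-x], then exactly 3 of the literal 'w' (non-capturing group); then one or more of any character; then optionally a literal 'k' (captured); then one or more of one of [g54], then one of [6p], then a character in [u-w] (non-capturing group); then any character except [s5n], then any character, then optionally a digit (captured).
Matches: at [3:19] → 'wbqwvwwwdik5puuq'.
The replacement refers to a captured group, so each match is rewritten using its own captured text.

'qcu<>a1390wbqvuwww68dk54ppwqv5'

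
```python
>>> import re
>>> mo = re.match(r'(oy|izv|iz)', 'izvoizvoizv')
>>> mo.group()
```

Alternation tries branches left to right and keeps the first one that lets the overall match succeed at that position.
`re.match` won't scan ahead — the pattern has to work from the very first character.
The match spans [0:3] → 'izv'.
Captured: group 1 = 'izv'.

'izv'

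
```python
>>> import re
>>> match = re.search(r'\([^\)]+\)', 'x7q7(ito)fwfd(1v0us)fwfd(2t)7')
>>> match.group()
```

The match spans [4:9] → '(ito)'.

'(ito)'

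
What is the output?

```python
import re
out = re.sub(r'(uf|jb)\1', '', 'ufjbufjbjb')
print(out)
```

The backreference `\1` re-matches whatever the first group consumed, character for character.
Matches: at [6:10] → 'jbjb'.
`sub` substitutes '' at each match site.

ufjbuf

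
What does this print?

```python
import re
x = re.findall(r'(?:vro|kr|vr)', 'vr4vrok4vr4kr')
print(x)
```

['vr', 'vro', 'vr', 'kr']

Branches in `(...|...)` are attempted left-to-right; the first branch that allows the whole pattern to succeed is taken.
Walking the string: at [0:2] → 'vr'; at [3:6] → 'vro'; at [8:10] → 'vr'; at [11:13] → 'kr'.
Since nothing is captured, `findall` lists the 4 matched substrings directly.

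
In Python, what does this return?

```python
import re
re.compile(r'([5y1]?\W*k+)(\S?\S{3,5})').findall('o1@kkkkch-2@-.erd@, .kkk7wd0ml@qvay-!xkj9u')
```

[('1@kkkk', 'ch-2@-'), ('@, .kkk', '7wd0ml'), ('k', 'j9u')]

With 2 capturing groups, `findall` returns a 2-tuple per match.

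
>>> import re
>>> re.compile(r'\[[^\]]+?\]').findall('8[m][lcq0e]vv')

['[m]', '[lcq0e]']

Since nothing is captured, `findall` lists the 2 matched substrings directly.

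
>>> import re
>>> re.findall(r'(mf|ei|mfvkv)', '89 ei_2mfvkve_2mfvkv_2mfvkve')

Alternation isn't longest-match — the leftmost alternative that fits at this position is chosen.
Walking the string: at [3:5] match 'ei', group 1 = 'ei'; at [7:9] match 'mf', group 1 = 'mf'; at [15:17] match 'mf', group 1 = 'mf'; at [22:24] match 'mf', group 1 = 'mf'.
Because there's exactly one group, `findall` drops the full match and keeps group 1 from each hit.

['ei', 'mf', 'mf', 'mf']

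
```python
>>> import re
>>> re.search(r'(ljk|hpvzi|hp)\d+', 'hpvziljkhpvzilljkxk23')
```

`search` walks the string left to right and returns the first match it finds.
Here no position works, so the call returns None.

None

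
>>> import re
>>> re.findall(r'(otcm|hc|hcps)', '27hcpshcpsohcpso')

Alternation tries branches left to right and keeps the first one that lets the overall match succeed at that position.
One capturing group, so `findall` returns just the captured substring from each match — 3 in all.

['hc', 'hc', 'hc']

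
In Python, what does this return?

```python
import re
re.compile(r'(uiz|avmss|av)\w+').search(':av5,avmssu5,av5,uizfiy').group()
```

'av5'

`search` walks the string left to right and returns the first match it finds.
The match spans [1:4] → 'av5'.
Captured: group 1 = 'av'.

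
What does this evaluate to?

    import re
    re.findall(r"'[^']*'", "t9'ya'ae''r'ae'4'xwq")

["'ya'", "''", "'ae'"]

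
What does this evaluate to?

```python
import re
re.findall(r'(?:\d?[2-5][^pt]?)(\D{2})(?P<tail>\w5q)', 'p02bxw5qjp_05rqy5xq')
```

[('bx', 'w5q')]

This matches optionally a digit, then a character in [2-5], then optionally any character except [pt] (non-capturing group); then exactly 2 of a non-digit (captured); then a word character, then the literal '5q' (captured as 'tail').
Walking the string: at [1:8] match '02bxw5q', groups = ('bx', 'w5q').
`findall` packs the 2 group values into a tuple for every match.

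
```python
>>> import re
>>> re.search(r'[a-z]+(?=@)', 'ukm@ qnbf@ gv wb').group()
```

'ukm'

Because the assertion is zero-width, the text it checks is not consumed and won't appear in the result.
`search` walks the string left to right and returns the first match it finds.
The match spans [0:3] → 'ukm'.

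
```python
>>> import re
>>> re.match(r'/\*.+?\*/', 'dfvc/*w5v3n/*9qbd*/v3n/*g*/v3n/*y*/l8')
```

None

With `match`, the pattern is implicitly anchored at the beginning.
Here the string doesn't start with a match, so the call returns None.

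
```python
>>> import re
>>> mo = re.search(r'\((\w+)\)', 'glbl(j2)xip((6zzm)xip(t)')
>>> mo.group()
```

Unlike `match`, `search` isn't anchored — it looks for the pattern anywhere in the string.
The match spans [4:8] → '(j2)'.
Captured: group 1 = 'j2'.

'(j2)'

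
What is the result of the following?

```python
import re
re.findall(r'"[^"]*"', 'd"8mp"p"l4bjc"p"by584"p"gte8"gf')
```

['"8mp"', '"l4bjc"', '"by584"', '"gte8"']

No capturing groups, so `findall` returns the 4 full match strings.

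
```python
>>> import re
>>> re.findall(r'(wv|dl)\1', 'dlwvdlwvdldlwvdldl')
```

After group 1 captures some text, `\1` only succeeds where that same text appears again.
Because there's exactly one group, `findall` drops the full match and keeps group 1 from each hit.

['dl', 'dl']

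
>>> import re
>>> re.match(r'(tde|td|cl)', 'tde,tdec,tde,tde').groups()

('tde',)

The match spans [0:3] → 'tde'.
Captured: group 1 = 'tde'.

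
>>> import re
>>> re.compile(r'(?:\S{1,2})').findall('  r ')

The pattern matches 1 to 2 of a non-whitespace character (non-capturing group).
Walking the string: at [2:3] → 'r'.
No capturing groups, so `findall` returns the 1 full match string.

['r']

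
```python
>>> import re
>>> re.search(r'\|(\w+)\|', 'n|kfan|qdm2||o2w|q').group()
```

'|kfan|'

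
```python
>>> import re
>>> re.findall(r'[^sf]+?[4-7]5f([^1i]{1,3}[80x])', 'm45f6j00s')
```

The pattern matches one or more of any character except [sf] (lazy), then a character in [4-7], then the literal '5f'; then 1 to 3 of any character except [1i], then one of [80x] (captured).
Matches: at [0:8] match 'm45f6j00', group 1 = '6j00'.
Because there's exactly one group, `findall` drops the full match and keeps group 1 from the one hit.

['6j00']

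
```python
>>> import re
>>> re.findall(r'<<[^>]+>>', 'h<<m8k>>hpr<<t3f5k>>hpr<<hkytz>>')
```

['<<m8k>>', '<<t3f5k>>', '<<hkytz>>']

No capturing groups, so `findall` returns the 3 full match strings.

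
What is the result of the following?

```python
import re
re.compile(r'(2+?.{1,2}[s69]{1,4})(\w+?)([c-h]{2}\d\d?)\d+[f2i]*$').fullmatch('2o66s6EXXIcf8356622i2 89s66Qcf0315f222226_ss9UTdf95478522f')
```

None

`re.fullmatch` requires the pattern to consume the entire string.
Here the pattern can't cover the whole string, so the call returns None.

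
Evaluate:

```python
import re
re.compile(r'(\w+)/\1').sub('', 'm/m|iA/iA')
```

After group 1 captures some text, `\1` only succeeds where that same text appears again.
Matches: at [0:3] → 'm/m'; at [4:9] → 'iA/iA'.
Every occurrence is swapped for ''.

'|'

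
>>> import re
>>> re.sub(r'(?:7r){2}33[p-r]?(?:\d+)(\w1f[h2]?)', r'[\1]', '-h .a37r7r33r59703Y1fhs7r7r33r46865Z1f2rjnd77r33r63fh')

'-h .a3[Y1fh]s[Z1f2]rjnd77r33r63fh'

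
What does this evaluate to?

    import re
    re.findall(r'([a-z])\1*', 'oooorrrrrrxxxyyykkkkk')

`\1` has to match the exact text group 1 already captured.
Matches: at [0:4] match 'oooo', group 1 = 'o'; at [4:10] match 'rrrrrr', group 1 = 'r'; at [10:13] match 'xxx', group 1 = 'x'; at [13:16] match 'yyy', group 1 = 'y'; at [16:21] match 'kkkkk', group 1 = 'k'.
One capturing group, so `findall` returns just the captured substring from each match — 5 in all.

['o', 'r', 'x', 'y', 'k']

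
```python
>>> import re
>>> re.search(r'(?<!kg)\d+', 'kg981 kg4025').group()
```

'81'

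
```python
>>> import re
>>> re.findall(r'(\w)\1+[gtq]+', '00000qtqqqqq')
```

['0']

`\1` is not a pattern — it's the concrete string captured by group 1, re-applied verbatim.
Scanning left to right: at [0:12] match '00000qtqqqqq', group 1 = '0'.
Because there's exactly one group, `findall` drops the full match and keeps group 1 from the one hit.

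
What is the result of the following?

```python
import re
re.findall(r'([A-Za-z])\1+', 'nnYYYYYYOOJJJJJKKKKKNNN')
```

['n', 'Y', 'O', 'J', 'K', 'N']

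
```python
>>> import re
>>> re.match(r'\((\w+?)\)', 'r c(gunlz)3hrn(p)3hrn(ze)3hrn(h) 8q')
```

`match` is anchored at position 0; if the pattern doesn't fit there, it returns None.
Here the string doesn't start with a match, so the call returns None.

None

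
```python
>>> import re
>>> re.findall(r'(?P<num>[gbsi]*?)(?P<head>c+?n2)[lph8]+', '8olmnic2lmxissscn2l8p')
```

[('isss', 'cn2')]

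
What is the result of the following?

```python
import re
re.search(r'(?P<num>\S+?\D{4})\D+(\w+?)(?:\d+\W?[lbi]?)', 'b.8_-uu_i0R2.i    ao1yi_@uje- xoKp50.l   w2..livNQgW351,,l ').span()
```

This matches one or more of a non-whitespace character (lazy), then exactly 4 of a non-digit (captured as 'num'); then one or more of a non-digit; then one or more of a word character (lazy) (captured); then one or more of a digit, then optionally a non-word character, then optionally one of [lbi] (non-capturing group).
A non-greedy quantifier consumes as few characters as it can — just enough that the remainder of the pattern still matches from where it stops; whatever follows it matches normally.
`re.search` scans for the first position where the pattern succeeds.
The match spans [0:14] → 'b.8_-uu_i0R2.i'.
Captured: group 1 = 'b.8_-uu', group 2 = '0R'.

(0, 14)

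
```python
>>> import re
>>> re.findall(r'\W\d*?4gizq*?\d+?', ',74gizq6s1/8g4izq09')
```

[',74gizq6']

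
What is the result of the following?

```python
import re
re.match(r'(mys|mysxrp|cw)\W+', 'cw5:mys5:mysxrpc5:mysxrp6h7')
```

None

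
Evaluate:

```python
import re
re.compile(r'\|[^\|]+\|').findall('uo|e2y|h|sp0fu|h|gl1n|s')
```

Scanning left to right: at [2:7] → '|e2y|'; at [8:15] → '|sp0fu|'; at [16:22] → '|gl1n|'.
No capturing groups, so `findall` returns the 3 full match strings.

['|e2y|', '|sp0fu|', '|gl1n|']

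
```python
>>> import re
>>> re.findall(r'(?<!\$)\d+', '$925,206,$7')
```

The negative lookahead/lookbehind blocks any match where the forbidden context is present.
No capturing groups, so `findall` returns the 2 full match strings.

['25', '206']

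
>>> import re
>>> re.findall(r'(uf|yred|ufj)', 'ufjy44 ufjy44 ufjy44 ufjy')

Alternation isn't longest-match — the leftmost alternative that fits at this position is chosen.
Matches: at [0:2] match 'uf', group 1 = 'uf'; at [7:9] match 'uf', group 1 = 'uf'; at [14:16] match 'uf', group 1 = 'uf'; at [21:23] match 'uf', group 1 = 'uf'.
One capturing group, so `findall` returns just the captured substring from each match — 4 in all.

['uf', 'uf', 'uf', 'uf']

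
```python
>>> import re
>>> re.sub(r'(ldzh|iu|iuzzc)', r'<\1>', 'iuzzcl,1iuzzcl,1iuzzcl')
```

'<iu>zzcl,1<iu>zzcl,1<iu>zzcl'

Alternation isn't longest-match — the leftmost alternative that fits at this position is chosen.
Each match is replaced using the text its own group 1 captured.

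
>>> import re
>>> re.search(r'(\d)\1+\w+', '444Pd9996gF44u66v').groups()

('4',)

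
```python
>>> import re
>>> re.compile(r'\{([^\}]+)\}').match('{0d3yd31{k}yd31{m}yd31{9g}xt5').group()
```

'{0d3yd31{k}'

`re.match` only tries the pattern at the start of the string.
The match spans [0:11] → '{0d3yd31{k}'.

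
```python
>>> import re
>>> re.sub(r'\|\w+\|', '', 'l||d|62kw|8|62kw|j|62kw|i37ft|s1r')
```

'l|62kw62kw62kws1r'

Each match is replaced by ''.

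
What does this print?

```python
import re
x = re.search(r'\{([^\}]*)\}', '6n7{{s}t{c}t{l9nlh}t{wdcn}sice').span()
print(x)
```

The match spans [3:7] → '{{s}'.

(3, 7)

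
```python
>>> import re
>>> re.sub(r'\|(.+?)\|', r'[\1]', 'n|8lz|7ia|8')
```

'n[8lz]7ia|8'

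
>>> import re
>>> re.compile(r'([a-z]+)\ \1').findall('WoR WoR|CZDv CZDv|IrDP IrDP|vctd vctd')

['vctd']

`\1` has to match the exact text group 1 already captured.
Because there's exactly one group, `findall` drops the full match and keeps group 1 from the one hit.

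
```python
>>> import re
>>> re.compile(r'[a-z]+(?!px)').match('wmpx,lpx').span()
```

(0, 4)

A negative assertion filters positions out without eating any characters.
`match` is anchored at position 0; if the pattern doesn't fit there, it returns None.
The match spans [0:4] → 'wmpx'.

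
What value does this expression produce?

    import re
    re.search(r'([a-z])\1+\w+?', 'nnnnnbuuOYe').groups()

The match spans [0:6] → 'nnnnnb'.
Captured: group 1 = 'n'.

('n',)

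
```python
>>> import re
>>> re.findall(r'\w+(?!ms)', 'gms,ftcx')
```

The negative lookaround is zero-width — it rules out positions where the adjacent text would match, without consuming anything.
With no groups in the pattern, `findall` gives back each whole match — 2 here.

['gms', 'ftcx']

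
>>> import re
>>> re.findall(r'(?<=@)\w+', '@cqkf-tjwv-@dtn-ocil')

['cqkf', 'dtn']

The `(?=…)`/`(?<=…)` assertion just peeks at neighbouring text; it doesn't advance the match position.
Matches: at [1:5] → 'cqkf'; at [12:15] → 'dtn'.
Since nothing is captured, `findall` lists the 2 matched substrings directly.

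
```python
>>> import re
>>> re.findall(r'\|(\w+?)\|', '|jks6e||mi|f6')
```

`findall` collects group 1 from each match (2 total).

['jks6e', 'mi']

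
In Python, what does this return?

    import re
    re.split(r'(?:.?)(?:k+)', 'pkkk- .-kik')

Pattern: optionally any character (non-capturing group); then one or more of a literal 'k' (non-capturing group).
Matches to split on: at [0:4] → 'pkkk'; at [7:9] → '-k'; at [9:11] → 'ik'.
`split` removes every match and returns the 4 fragments in between.

['', '- .', '', '']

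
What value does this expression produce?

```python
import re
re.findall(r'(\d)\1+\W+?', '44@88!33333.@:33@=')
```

['4', '8', '3', '3']

The backreference `\1` re-matches whatever the first group consumed, character for character.
Walking the string: at [0:3] match '44@', group 1 = '4'; at [3:6] match '88!', group 1 = '8'; at [6:12] match '33333.', group 1 = '3'; at [14:17] match '33@', group 1 = '3'.
`findall` collects group 1 from each match (4 total).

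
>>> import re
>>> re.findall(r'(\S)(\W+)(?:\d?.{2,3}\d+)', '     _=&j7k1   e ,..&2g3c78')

Pattern: a non-whitespace character (captured); then one or more of a non-word character (captured); then optionally a digit, then 2 to 3 of any character, then one or more of a digit (non-capturing group).
Matches: at [5:12] match '_=&j7k1', groups = ('_', '=&'); at [15:27] match 'e ,..&2g3c78', groups = ('e', ' ,..&').
Multiple groups make `findall` return tuples — one 2-tuple for each match.

[('_', '=&'), ('e', ' ,..&')]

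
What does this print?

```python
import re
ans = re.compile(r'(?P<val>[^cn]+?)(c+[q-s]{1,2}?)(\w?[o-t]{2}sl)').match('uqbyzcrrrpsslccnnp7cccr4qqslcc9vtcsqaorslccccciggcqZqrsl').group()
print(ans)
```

uqbyzcrrrpssl

This matches one or more of any character except [cn] (lazy) (captured as 'val'); then one or more of the literal 'c', then 1 to 2 of a character in [q-s] (lazy) (captured); then optionally a word character, then exactly 2 of a character in [o-t], then the literal 'sl' (captured).
`re.match` only tries the pattern at the start of the string.
The match spans [0:13] → 'uqbyzcrrrpssl'.
Captured: group 1 = 'uqbyz', group 2 = 'crr', group 3 = 'rpssl'.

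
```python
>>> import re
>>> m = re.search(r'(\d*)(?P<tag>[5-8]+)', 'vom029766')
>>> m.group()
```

The match spans [3:9] → '029766'.

'029766'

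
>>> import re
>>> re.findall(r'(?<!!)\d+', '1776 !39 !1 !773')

['1776', '9', '73']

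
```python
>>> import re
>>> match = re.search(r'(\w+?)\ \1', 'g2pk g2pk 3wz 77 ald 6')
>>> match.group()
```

'g2pk g2pk'

A backreference is literal: `\1` must see the identical characters the first group matched.
The match spans [0:9] → 'g2pk g2pk'.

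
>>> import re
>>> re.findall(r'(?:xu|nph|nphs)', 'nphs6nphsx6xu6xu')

['nph', 'nph', 'xu', 'xu']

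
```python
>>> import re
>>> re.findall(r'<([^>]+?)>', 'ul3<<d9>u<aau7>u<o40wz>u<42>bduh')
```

['<d9', 'aau7', 'o40wz', '42']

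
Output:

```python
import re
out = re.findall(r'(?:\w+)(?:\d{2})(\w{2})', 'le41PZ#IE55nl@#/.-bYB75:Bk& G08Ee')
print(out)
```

Pattern: one or more of a word character (non-capturing group); then exactly 2 of a digit (non-capturing group); then exactly 2 of a word character (captured).
Because there's exactly one group, `findall` drops the full match and keeps group 1 from each hit.

['PZ', 'nl', 'Ee']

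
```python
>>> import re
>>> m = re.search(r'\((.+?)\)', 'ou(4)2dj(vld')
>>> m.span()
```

(2, 5)

The match spans [2:5] → '(4)'.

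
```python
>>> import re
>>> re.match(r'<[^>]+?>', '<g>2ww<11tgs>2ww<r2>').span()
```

(0, 3)

With `match`, the pattern is implicitly anchored at the beginning.
The match spans [0:3] → '<g>'.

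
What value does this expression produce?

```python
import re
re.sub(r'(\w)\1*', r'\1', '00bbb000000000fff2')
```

'0b0f2'

The backreference `\1` re-matches whatever the first group consumed, character for character.
The replacement refers to a captured group, so each match is rewritten using its own captured text.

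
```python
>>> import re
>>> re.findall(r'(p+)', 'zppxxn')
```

['pp']

The pattern matches one or more of a literal 'p' (captured).
Matches: at [1:3] match 'pp', group 1 = 'pp'.
Because there's exactly one group, `findall` drops the full match and keeps group 1 from the one hit.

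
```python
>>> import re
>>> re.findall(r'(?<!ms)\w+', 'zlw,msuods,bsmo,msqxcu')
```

`(?!…)`/`(?<!…)` only lets a position through if the neighbouring text does NOT match; no characters are consumed.
No capturing groups, so `findall` returns the 4 full match strings.

['zlw', 'msuods', 'bsmo', 'msqxcu']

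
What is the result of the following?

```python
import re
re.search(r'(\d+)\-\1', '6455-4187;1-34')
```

None

After group 1 captures some text, `\1` only succeeds where that same text appears again.
Here nothing in the string fits, so the call returns None.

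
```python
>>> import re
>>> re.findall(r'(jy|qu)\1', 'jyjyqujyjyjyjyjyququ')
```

['jy', 'jy', 'jy', 'qu']

The backreference `\1` re-matches whatever the first group consumed, character for character.
Matches: at [0:4] match 'jyjy', group 1 = 'jy'; at [6:10] match 'jyjy', group 1 = 'jy'; at [10:14] match 'jyjy', group 1 = 'jy'; at [16:20] match 'ququ', group 1 = 'qu'.
With a single group, `findall` returns only what that group captured — 4 items.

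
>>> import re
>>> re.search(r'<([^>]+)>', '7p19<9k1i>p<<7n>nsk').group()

Unlike `match`, `search` isn't anchored — it looks for the pattern anywhere in the string.
The match spans [4:10] → '<9k1i>'.
Captured: group 1 = '9k1i'.

'<9k1i>'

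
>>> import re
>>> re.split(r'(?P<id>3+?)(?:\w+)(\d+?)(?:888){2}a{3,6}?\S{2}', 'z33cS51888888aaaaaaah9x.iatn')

`re.split` interleaves the captured-group text with the surrounding fragments.

['z', '3', '1', 'aah9x.iatn']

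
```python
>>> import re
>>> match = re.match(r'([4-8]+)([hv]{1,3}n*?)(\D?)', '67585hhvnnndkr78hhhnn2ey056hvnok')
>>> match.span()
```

(0, 9)

With `match`, the pattern is implicitly anchored at the beginning.
The match spans [0:9] → '67585hhvn'.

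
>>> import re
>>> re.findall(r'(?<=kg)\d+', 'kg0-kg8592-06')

['0', '8592']

Because the assertion is zero-width, the text it checks is not consumed and won't appear in the result.
With no groups in the pattern, `findall` gives back each whole match — 2 here.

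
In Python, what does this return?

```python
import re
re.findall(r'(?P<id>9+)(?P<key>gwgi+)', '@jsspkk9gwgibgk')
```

Pattern: one or more of a literal '9' (captured as 'id'); then the literal 'gwg', then one or more of the literal 'i' (captured as 'key').
Matches: at [7:12] match '9gwgi', groups = ('9', 'gwgi').
With 2 capturing groups, `findall` returns a 2-tuple per match.

[('9', 'gwgi')]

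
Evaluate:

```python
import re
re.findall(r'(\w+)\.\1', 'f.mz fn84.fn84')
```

After group 1 captures some text, `\1` only succeeds where that same text appears again.
One capturing group, so `findall` returns just the captured substring from the one match — 1 in all.

['fn84']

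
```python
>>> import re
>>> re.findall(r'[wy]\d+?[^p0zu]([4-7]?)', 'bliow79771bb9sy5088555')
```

['7', '']

The `?` after the quantifier makes it lazy — it takes as little as possible before letting the rest of the pattern try.
One capturing group, so `findall` returns just the captured substring from each match — 2 in all.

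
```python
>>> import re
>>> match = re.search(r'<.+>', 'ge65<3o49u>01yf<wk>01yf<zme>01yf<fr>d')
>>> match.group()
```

'<3o49u>01yf<wk>01yf<zme>01yf<fr>'

`re.search` scans for the first position where the pattern succeeds.
The match spans [4:36] → '<3o49u>01yf<wk>01yf<zme>01yf<fr>'.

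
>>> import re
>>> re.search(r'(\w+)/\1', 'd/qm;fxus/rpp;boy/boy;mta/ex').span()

The backreference `\1` re-matches whatever the first group consumed, character for character.
The match spans [14:21] → 'boy/boy'.

(14, 21)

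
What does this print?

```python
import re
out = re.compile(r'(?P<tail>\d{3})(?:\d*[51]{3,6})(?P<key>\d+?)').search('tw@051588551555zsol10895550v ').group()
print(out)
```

051588551555

The match spans [3:15] → '051588551555'.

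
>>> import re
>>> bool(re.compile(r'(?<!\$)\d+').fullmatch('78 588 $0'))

False

The negative lookahead/lookbehind blocks any match where the forbidden context is present.
`fullmatch` succeeds only if the pattern covers the string from start to end.
Here the string isn't matched end-to-end, so the call returns None, and `bool(None)` is False.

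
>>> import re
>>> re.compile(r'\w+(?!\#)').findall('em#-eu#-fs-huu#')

The negative lookaround is zero-width — it rules out positions where the adjacent text would match, without consuming anything.
No capturing groups, so `findall` returns the 4 full match strings.

['e', 'e', 'fs', 'hu']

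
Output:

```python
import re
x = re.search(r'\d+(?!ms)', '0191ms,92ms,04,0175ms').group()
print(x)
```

019

The negative lookaround is zero-width — it rules out positions where the adjacent text would match, without consuming anything.
Unlike `match`, `search` isn't anchored — it looks for the pattern anywhere in the string.
The match spans [0:3] → '019'.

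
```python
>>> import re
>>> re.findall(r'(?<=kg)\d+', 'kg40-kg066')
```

The lookaround is zero-width — it requires the adjacent text to match without consuming it, so the asserted text isn't part of the match.
Walking the string: at [2:4] → '40'; at [7:10] → '066'.
`findall` yields the raw match text (2 of them) because the pattern has no groups.

['40', '066']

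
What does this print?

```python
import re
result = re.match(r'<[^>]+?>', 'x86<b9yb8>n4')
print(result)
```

None

With `match`, the pattern is implicitly anchored at the beginning.
Here position 0 doesn't satisfy it, so the call returns None.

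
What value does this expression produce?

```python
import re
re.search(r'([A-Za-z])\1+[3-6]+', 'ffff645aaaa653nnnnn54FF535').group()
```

A backreference is literal: `\1` must see the identical characters the first group matched.
`re.search` scans for the first position where the pattern succeeds.
The match spans [0:7] → 'ffff645'.
Captured: group 1 = 'f'.

'ffff645'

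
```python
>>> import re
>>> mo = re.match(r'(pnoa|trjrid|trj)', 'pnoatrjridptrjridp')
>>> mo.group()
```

`match` is anchored at position 0; if the pattern doesn't fit there, it returns None.
The match spans [0:4] → 'pnoa'.

'pnoa'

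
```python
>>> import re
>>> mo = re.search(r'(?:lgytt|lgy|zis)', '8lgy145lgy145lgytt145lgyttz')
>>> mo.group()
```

'lgy'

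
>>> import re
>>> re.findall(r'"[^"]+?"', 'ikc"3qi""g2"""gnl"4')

['"3qi"', '"g2"', '"gnl"']

Since nothing is captured, `findall` lists the 3 matched substrings directly.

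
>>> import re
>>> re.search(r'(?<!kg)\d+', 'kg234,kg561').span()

(3, 5)

The negative lookahead/lookbehind blocks any match where the forbidden context is present.
The match spans [3:5] → '34'.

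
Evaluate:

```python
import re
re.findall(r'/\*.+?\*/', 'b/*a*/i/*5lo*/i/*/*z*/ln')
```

Lazy quantifiers expand one character at a time until the remainder of the pattern can match.
Walking the string: at [1:6] → '/*a*/'; at [7:14] → '/*5lo*/'; at [15:22] → '/*/*z*/'.
No capturing groups, so `findall` returns the 3 full match strings.

['/*a*/', '/*5lo*/', '/*/*z*/']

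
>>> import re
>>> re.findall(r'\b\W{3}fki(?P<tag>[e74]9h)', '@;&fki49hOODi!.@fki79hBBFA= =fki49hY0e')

This matches a word boundary (`\b`, zero-width); then exactly 3 of a non-word character, then the literal 'fki'; then one of [e74], then the literal '9h' (captured as 'tag').
Scanning left to right: at [13:22] match '!.@fki79h', group 1 = '79h'; at [26:35] match '= =fki49h', group 1 = '49h'.
`findall` collects group 1 from each match (2 total).

['79h', '49h']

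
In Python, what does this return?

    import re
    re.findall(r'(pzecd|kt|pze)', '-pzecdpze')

['pzecd', 'pze']

Alternation isn't longest-match — the leftmost alternative that fits at this position is chosen.
Because there's exactly one group, `findall` drops the full match and keeps group 1 from each hit.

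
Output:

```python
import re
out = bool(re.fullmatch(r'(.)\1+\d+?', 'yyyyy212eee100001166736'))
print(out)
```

False

A backreference is literal: `\1` must see the identical characters the first group matched.
`re.fullmatch` requires the pattern to consume the entire string.
Here there's no way to consume every character, so the call returns None, and `bool(None)` is False.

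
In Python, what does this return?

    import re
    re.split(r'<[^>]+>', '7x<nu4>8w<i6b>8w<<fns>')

The string is cut at each match, leaving 4 pieces.

['7x', '8w', '8w', '']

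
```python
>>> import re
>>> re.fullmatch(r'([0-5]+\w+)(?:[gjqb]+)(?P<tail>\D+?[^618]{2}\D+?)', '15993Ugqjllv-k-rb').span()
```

(0, 17)

`re.fullmatch` is like wrapping the pattern in `^…$` (in single-line mode).
The match spans [0:17] → '15993Ugqjllv-k-rb'.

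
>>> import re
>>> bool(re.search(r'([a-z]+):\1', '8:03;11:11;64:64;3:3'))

False

`\1` is not a pattern — it's the concrete string captured by group 1, re-applied verbatim.
`search` walks the string left to right and returns the first match it finds.
Here nothing in the string fits, so the call returns None, and `bool(None)` is False.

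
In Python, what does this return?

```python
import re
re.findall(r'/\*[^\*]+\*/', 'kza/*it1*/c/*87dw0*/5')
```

['/*it1*/', '/*87dw0*/']

With no groups in the pattern, `findall` gives back each whole match — 2 here.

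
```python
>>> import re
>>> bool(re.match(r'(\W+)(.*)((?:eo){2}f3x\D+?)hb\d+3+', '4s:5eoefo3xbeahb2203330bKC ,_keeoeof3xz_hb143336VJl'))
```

False

Pattern: one or more of a non-word character (captured); then zero or more of any character (captured); then the literal 'eo' repeated 2 times, then the literal 'f3x', then one or more of a non-digit (lazy) (captured); then the literal 'hb', then one or more of a digit, then one or more of a literal '3'.
`match` is anchored at position 0; if the pattern doesn't fit there, it returns None.
Here position 0 doesn't satisfy it, so the call returns None, and `bool(None)` is False.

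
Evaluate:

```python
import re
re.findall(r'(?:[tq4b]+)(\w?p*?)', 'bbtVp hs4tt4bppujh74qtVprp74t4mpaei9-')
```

['V', 'p', 'V', 'm']

The pattern matches one or more of one of [tq4b] (non-capturing group); then optionally a word character, then zero or more of a literal 'p' (lazy) (captured).
Walking the string: at [0:4] match 'bbtV', group 1 = 'V'; at [8:14] match '4tt4bp', group 1 = 'p'; at [19:23] match '4qtV', group 1 = 'V'; at [27:31] match '4t4m', group 1 = 'm'.
With a single group, `findall` returns only what that group captured — 4 items.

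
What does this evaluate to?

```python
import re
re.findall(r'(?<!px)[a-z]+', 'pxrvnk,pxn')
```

The negative lookaround is zero-width — it rules out positions where the adjacent text would match, without consuming anything.
Matches: at [0:6] → 'pxrvnk'; at [7:10] → 'pxn'.
No capturing groups, so `findall` returns the 2 full match strings.

['pxrvnk', 'pxn']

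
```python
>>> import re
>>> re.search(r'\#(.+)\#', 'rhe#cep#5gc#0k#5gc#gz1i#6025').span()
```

`re.search` tries every starting position until one works.
The match spans [3:24] → '#cep#5gc#0k#5gc#gz1i#'.
Captured: group 1 = 'cep#5gc#0k#5gc#gz1i'.

(3, 24)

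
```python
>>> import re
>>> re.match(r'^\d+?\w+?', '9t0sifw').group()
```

Pattern: anchored at the start of the string; then one or more of a digit (lazy); then one or more of a word character (lazy).
The `?` after the quantifier makes it lazy — it takes as little as possible before letting the rest of the pattern try.
With `match`, the pattern is implicitly anchored at the beginning.
The match spans [0:2] → '9t'.

'9t'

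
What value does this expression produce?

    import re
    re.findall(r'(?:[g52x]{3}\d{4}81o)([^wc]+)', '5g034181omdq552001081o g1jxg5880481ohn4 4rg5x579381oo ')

[' g1jxg5880481ohn4 4rg5x579381oo ']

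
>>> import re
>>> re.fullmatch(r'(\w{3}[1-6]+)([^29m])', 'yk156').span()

Pattern: exactly 3 of a word character, then one or more of a character in [1-6] (captured); then any character except [29m] (captured).
`re.fullmatch` is like wrapping the pattern in `^…$` (in single-line mode).
The match spans [0:5] → 'yk156'.
Captured: group 1 = 'yk15', group 2 = '6'.

(0, 5)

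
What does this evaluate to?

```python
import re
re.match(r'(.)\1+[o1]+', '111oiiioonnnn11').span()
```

(0, 4)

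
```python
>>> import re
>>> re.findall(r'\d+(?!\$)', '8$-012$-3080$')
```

['01', '308']

A negative assertion filters positions out without eating any characters.
Scanning left to right: at [3:5] → '01'; at [8:11] → '308'.
`findall` yields the raw match text (2 of them) because the pattern has no groups.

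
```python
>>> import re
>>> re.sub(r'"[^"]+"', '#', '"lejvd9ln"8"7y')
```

'#8"7y'

Matches: at [0:10] → '"lejvd9ln"'.
Every occurrence is swapped for '#'.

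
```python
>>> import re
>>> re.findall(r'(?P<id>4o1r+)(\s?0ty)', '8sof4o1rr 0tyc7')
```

[('4o1rr', ' 0ty')]

Multiple groups make `findall` return tuples — one 2-tuple for the one match.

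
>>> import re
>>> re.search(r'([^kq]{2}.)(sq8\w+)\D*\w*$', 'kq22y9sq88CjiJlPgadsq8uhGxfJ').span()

(3, 28)

Pattern: exactly 2 of any character except [kq], then any character (captured); then the literal 'sq8', then one or more of a word character (captured); then zero or more of a non-digit, then zero or more of a word character; then anchored at the end.
`re.search` tries every starting position until one works.
The match spans [3:28] → '2y9sq88CjiJlPgadsq8uhGxfJ'.
Captured: group 1 = '2y9', group 2 = 'sq88CjiJlPgadsq8uhGxfJ'.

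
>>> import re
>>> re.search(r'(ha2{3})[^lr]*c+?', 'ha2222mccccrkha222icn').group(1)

'ha222'

The match spans [0:11] → 'ha2222mcccc'.
Captured: group 1 = 'ha222'.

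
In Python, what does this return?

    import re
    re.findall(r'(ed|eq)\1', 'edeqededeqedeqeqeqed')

['ed', 'eq']

The backreference `\1` re-matches whatever the first group consumed, character for character.
Walking the string: at [4:8] match 'eded', group 1 = 'ed'; at [12:16] match 'eqeq', group 1 = 'eq'.
One capturing group, so `findall` returns just the captured substring from each match — 2 in all.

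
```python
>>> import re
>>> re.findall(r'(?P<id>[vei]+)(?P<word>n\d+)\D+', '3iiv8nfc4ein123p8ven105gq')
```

[('ei', 'n123'), ('ve', 'n105')]

The pattern matches one or more of one of [vei] (captured as 'id'); then the literal 'n', then one or more of a digit (captured as 'word'); then one or more of a non-digit.
Walking the string: at [9:16] match 'ein123p', groups = ('ei', 'n123'); at [17:25] match 'ven105gq', groups = ('ve', 'n105').
`findall` packs the 2 group values into a tuple for every match.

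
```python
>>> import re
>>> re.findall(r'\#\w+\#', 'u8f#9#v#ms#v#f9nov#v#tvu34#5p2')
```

['#9#', '#ms#', '#f9nov#', '#tvu34#']

Walking the string: at [3:6] → '#9#'; at [7:11] → '#ms#'; at [12:19] → '#f9nov#'; at [20:27] → '#tvu34#'.
No capturing groups, so `findall` returns the 4 full match strings.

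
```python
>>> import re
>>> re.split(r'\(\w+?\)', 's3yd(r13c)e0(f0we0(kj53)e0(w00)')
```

['s3yd', 'e0(f0we0', 'e0', '']

Matches to split on: at [4:10] → '(r13c)'; at [18:24] → '(kj53)'; at [26:31] → '(w00)'.
Splitting on the pattern gives 4 pieces.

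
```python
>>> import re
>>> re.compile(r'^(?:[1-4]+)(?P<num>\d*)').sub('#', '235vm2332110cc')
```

Pattern: anchored at the start of the string; then one or more of a character in [1-4] (non-capturing group); then zero or more of a digit (captured as 'num').
Matches: at [0:3] → '235'.
Each match is replaced by '#'.

'#vm2332110cc'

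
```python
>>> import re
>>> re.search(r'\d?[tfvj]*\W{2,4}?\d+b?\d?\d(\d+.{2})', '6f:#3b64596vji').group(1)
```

Pattern: optionally a digit, then zero or more of one of [tfvj]; then 2 to 4 of a non-word character (lazy); then one or more of a digit; then optionally the literal 'b', then optionally a digit, then a digit; then one or more of a digit, then exactly 2 of any character (captured).
`search` walks the string left to right and returns the first match it finds.
The match spans [0:13] → '6f:#3b64596vj'.
Captured: group 1 = '596vj'.

'596vj'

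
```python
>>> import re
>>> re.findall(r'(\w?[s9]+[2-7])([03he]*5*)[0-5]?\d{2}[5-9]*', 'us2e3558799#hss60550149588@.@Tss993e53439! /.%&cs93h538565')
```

[('us2', 'e355'), ('hss6', '055'), ('Tss993', 'e5'), ('cs93', 'h5')]

`findall` packs the 2 group values into a tuple for every match.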